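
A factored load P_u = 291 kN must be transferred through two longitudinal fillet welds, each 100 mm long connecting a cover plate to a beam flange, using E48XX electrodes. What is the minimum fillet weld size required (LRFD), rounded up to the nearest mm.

w = 10 mm

E48XX → F_EXX = 480 MPa.
Total weld length L = 200 mm.
Required throat t_e = P_u / (φ × 0.6 F_EXX × L) = 291 / (0.75 × 0.6 × 480 × 200 × 10⁻³) = 6.736 mm.
Required leg w = t_e / 0.707 = 9.528 mm → use 10 mm.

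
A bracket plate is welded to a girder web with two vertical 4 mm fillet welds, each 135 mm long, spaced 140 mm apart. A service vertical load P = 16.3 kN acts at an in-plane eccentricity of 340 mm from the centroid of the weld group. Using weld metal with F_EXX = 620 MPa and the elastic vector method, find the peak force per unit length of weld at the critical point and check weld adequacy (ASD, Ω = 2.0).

Total weld length L_w = 270 mm. Treat welds as unit-width lines.
Polar moment about centroid: J = 2[d³/12 + d(b/2)²] = 2[135³/12 + 135×70²] = 1733000 mm³.
Direct shear f_v = P/L_w = 16.3×10³ / 270 = 60.37 N/mm (vertical).
Torsion M = P·e = 16.3×10³ × 340 = 5542000 N·mm.
Critical point at (x, y) = (70, 67.5) from centroid. f_tx = M·y/J = 215.9 N/mm; f_ty = M·x/J = 223.8 N/mm.
Resultant f_max = √[f_tx² + (f_v + f_ty)²] = √[215.9² + (60.37 + 223.8)²] = 356.9 N/mm.
Capacity per unit length: r_n/Ω = (1/2.0) × 0.6 × 620 × (0.707 × 4) = 526 N/mm.
356.9 ≤ 526 → adequate.

f_max ≈ 357 N/mm; adequate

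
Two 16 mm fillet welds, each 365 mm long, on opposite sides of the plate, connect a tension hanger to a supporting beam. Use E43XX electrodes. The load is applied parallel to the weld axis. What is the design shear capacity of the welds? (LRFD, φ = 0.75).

E43XX → F_EXX = 430 MPa.
Effective throat t_e = 0.707 × 16 = 11.31 mm.
Total length L = 730 mm; A_we = 11.31 × 730 = 8258 mm².
F_nw = 0.6 F_EXX = 0.6 × 430 = 258 MPa.
φR_n = 0.75 × 258 × 8258 × 10⁻³ = 1598 kN.

φR_n ≈ 1600 kN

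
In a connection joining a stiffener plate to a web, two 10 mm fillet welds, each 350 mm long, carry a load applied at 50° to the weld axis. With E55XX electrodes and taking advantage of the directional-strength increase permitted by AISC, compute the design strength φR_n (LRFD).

E55XX → F_EXX = 550 MPa.
t_e = 0.707 × 10 = 7.07 mm; A_we = 7.07 × 700 = 4949 mm².
Directional factor: 1.0 + 0.5 sin^1.5(50°) = 1.335.
F_nw = 0.6 × 550 × 1.335 = 440.6 MPa.
φR_n = 0.75 × 440.6 × 4949 × 10⁻³ = 1636 kN.

φR_n ≈ 1640 kN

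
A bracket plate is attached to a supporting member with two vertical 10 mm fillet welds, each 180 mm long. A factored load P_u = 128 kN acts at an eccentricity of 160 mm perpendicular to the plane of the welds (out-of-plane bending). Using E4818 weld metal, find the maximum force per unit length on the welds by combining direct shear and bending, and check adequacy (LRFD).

f_max ≈ 1930 N/mm; NOT adequate

E48XX → F_EXX = 480 MPa.
L_w = 2 × 180 = 360 mm; section modulus (unit throat) S = 2 × L²/6 = 10800 mm².
Direct shear f_v = P/L_w = 128×10³/360 = 355.6 N/mm.
Moment M = P × e = 128×10³ × 160 = 20480000 N·mm; bending f_b = M/S = 1896 N/mm.
f_max = √(f_v² + f_b²) = √(355.6² + 1896²) = 1929 N/mm.
φr_n = 0.75 × 0.6 × 480 × (0.707 × 10) = 1527 N/mm → NOT adequate.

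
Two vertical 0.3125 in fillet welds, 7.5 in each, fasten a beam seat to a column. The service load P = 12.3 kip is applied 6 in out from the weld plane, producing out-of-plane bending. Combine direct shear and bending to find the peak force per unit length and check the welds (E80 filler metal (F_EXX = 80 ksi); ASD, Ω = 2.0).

L_w = 2 × 7.5 = 15 in; section modulus (unit throat) S = 2 × L²/6 = 18.75 in².
Direct shear f_v = P/L_w = 12.3/15 = 0.82 kip/in.
Moment M = P × e = 12.3 × 6 = 73.8 kip·in; bending f_b = M/S = 3.936 kip/in.
f_max = √(f_v² + f_b²) = √(0.82² + 3.936²) = 4.021 kip/in.
r_n/Ω = (1/2.0) × 0.6 × 80 × (0.707 × 0.3125) = 5.302 kip/in → adequate.

f_max ≈ 4.02 kip/in; adequate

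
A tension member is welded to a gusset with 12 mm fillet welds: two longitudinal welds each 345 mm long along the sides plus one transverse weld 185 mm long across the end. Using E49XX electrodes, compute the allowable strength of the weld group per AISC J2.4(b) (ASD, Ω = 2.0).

R_n/Ω ≈ 1090 kN

E49XX → F_EXX = 490 MPa.
t_e = 0.707 × 12 = 8.484 mm.
R_nwl = 0.6 × 490 × 8.484 × 690 × 10⁻³ = 1721 kN (longitudinal, 2 welds).
R_nwt = 0.6 × 490 × 8.484 × 185 × 10⁻³ = 461.4 kN (transverse, base value).
(i) R_nwl + R_nwt = 2183 kN; (ii) 0.85 R_nwl + 1.5 R_nwt = 2155 kN.
R_n = max = 2183 kN [governs: (i)]; R_n/Ω = 1091 kN.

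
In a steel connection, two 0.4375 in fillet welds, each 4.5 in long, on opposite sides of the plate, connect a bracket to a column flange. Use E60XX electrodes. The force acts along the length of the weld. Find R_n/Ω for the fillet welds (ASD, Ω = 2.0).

R_n/Ω ≈ 50.1 kips

E60XX → F_EXX = 60 ksi.
Effective throat t_e = 0.707 × 0.4375 = 0.3093 in.
Total length L = 9 in; A_we = 0.3093 × 9 = 2.784 in².
F_nw = 0.6 F_EXX = 0.6 × 60 = 36 ksi.
R_n = 36 × 2.784 = 100.2 kips; R_n/Ω = 100.2/2.0 = 50.11 kips.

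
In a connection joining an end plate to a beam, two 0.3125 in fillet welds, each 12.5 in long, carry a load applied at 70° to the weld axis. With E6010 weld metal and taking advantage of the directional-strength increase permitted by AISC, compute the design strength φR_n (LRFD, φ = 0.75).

φR_n ≈ 217 kips

E60XX → F_EXX = 60 ksi.
t_e = 0.707 × 0.3125 = 0.2209 in; A_we = 0.2209 × 25 = 5.523 in².
Directional factor: 1.0 + 0.5 sin^1.5(70°) = 1.455.
F_nw = 0.6 × 60 × 1.455 = 52.4 ksi.
φR_n = 0.75 × 52.4 × 5.523 = 217.1 kips.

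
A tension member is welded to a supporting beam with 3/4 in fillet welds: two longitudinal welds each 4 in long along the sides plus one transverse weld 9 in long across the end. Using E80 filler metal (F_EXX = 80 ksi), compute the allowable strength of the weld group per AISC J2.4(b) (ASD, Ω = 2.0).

t_e = 0.707 × 0.75 = 0.5302 in.
R_nwl = 0.6 × 80 × 0.5302 × 8 = 203.6 kip (longitudinal, 2 welds).
R_nwt = 0.6 × 80 × 0.5302 × 9 = 229.1 kip (transverse, base value).
(i) R_nwl + R_nwt = 432.7 kip; (ii) 0.85 R_nwl + 1.5 R_nwt = 516.7 kip.
R_n = max = 516.7 kip [governs: (ii)]; R_n/Ω = 258.3 kip.

R_n/Ω ≈ 258 kip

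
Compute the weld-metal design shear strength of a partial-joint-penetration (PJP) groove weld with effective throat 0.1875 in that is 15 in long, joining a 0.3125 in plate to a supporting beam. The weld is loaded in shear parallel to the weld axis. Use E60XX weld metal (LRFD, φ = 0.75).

φR_n ≈ 75.9 kip

E60XX → F_EXX = 60 ksi.
Effective throat (given) t_e = 0.1875 in.
A_we = 0.1875 × 15 = 2.812 in².
F_nw = 0.6 F_EXX = 36 ksi.
φR_n = 0.75 × 36 × 2.812 = 75.94 kip.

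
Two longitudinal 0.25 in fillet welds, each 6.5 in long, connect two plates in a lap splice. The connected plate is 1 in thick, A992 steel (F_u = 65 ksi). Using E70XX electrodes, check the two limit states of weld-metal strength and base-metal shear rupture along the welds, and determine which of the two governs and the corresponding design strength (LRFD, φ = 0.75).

E70XX → F_EXX = 70 ksi.
t_e = 0.707 × 0.25 = 0.1767 in; L = 13 in.
Weld metal: φR_n = 0.75 × 0.6 × 70 × 0.1767 × 13 = 72.38 kip.
Base metal (shear rupture): φR_n = 0.75 × 0.6 × 65 × 1 × 13 = 380.2 kip.
Governing: weld metal.

φR_n ≈ 72.4 kip (weld metal governs)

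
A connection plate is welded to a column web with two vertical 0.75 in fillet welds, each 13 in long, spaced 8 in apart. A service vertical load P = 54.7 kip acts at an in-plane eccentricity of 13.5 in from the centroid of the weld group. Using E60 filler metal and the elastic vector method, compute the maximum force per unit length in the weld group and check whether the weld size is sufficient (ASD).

f_max ≈ 8.5 kip/in; adequate

E60XX → F_EXX = 60 ksi.
Total weld length L_w = 26 in. Treat welds as unit-width lines.
Polar moment about centroid: J = 2[d³/12 + d(b/2)²] = 2[13³/12 + 13×4²] = 782.2 in³.
Direct shear f_v = P/L_w = 54.7 / 26 = 2.104 kip/in (vertical).
Torsion M = P·e = 54.7 × 13.5 = 738.45 kip·in.
Critical point at (x, y) = (4, 6.5) from centroid. f_tx = M·y/J = 6.137 kip/in; f_ty = M·x/J = 3.776 kip/in.
Resultant f_max = √[f_tx² + (f_v + f_ty)²] = √[6.137² + (2.104 + 3.776)²] = 8.499 kip/in.
Capacity per unit length: r_n/Ω = (1/2.0) × 0.6 × 60 × (0.707 × 0.75) = 9.544 kip/in.
8.499 ≤ 9.544 → adequate.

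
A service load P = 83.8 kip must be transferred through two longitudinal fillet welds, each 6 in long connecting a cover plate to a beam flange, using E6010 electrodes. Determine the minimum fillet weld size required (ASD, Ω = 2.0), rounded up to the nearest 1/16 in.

E60XX → F_EXX = 60 ksi.
Total weld length L = 12 in.
Required throat t_e = P × Ω / (0.6 F_EXX × L) = 83.8 × 2.0 / (0.6 × 60 × 12) = 0.388 in.
Required leg w = t_e / 0.707 = 0.5487 in → use 9/16 in.

w = 9/16 in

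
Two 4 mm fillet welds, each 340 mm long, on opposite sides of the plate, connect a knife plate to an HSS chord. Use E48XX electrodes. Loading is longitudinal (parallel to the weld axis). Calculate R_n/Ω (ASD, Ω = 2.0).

R_n/Ω ≈ 277 kN

E48XX → F_EXX = 480 MPa.
Effective throat t_e = 0.707 × 4 = 2.828 mm.
Total length L = 680 mm; A_we = 2.828 × 680 = 1923 mm².
F_nw = 0.6 F_EXX = 0.6 × 480 = 288 MPa.
R_n = 288 × 1923 × 10⁻³ = 553.8 kN; R_n/Ω = 553.8/2.0 = 276.9 kN.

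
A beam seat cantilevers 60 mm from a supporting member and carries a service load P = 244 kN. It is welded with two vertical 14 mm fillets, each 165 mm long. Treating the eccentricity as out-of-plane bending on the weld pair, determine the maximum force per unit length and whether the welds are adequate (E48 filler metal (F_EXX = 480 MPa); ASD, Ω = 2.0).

L_w = 2 × 165 = 330 mm; section modulus (unit throat) S = 2 × L²/6 = 9075 mm².
Direct shear f_v = P/L_w = 244×10³/330 = 739.4 N/mm.
Moment M = P × e = 244×10³ × 60 = 14640000 N·mm; bending f_b = M/S = 1613 N/mm.
f_max = √(f_v² + f_b²) = √(739.4² + 1613²) = 1775 N/mm.
r_n/Ω = (1/2.0) × 0.6 × 480 × (0.707 × 14) = 1425 N/mm → NOT adequate.

f_max ≈ 1770 N/mm; NOT adequate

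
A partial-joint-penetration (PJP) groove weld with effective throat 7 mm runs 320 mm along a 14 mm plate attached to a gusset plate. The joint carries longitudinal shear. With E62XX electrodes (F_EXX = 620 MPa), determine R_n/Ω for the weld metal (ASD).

Effective throat (given) t_e = 7 mm.
A_we = 7 × 320 = 2240 mm².
F_nw = 0.6 F_EXX = 372 MPa.
R_n/Ω = (372 × 2240) / 2.0 × 10⁻³ = 416.6 kN.

R_n/Ω ≈ 417 kN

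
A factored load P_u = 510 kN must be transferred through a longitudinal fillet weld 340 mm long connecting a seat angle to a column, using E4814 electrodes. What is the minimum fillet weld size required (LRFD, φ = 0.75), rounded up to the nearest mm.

E48XX → F_EXX = 480 MPa.
Total weld length L = 340 mm.
Required throat t_e = P_u / (φ × 0.6 F_EXX × L) = 510 / (0.75 × 0.6 × 480 × 340 × 10⁻³) = 6.944 mm.
Required leg w = t_e / 0.707 = 9.822 mm → use 10 mm.

w = 10 mm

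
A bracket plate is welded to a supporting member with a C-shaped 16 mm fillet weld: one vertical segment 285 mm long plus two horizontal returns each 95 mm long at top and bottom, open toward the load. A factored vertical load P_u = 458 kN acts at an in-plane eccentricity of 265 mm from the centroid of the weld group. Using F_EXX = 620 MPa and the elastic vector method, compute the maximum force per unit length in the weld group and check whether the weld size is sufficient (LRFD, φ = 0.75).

f_max ≈ 3720 N/mm; NOT adequate

Total weld length L_w = 475 mm. Treat welds as unit-width lines.
Centroid: x̄ = 2×95×47.5 / 475 = 19 mm from the vertical weld.
Polar moment about centroid: J = I_x + I_y = [285³/12 + 2×95×142.5²] + [285×19² + 2(95³/12 + 95×28.5²)] = 6187000 mm³.
Direct shear f_v = P/L_w = 458×10³ / 475 = 964.2 N/mm (vertical).
Torsion M = P·e = 458×10³ × 265 = 121370000 N·mm.
Critical point at (x, y) = (76, 142.5) from centroid. f_tx = M·y/J = 2795 N/mm; f_ty = M·x/J = 1491 N/mm.
Resultant f_max = √[f_tx² + (f_v + f_ty)²] = √[2795² + (964.2 + 1491)²] = 3720 N/mm.
Capacity per unit length: φr_n = 0.75 × 0.6 × 620 × (0.707 × 16) = 3156 N/mm.
3720 > 3156 → NOT adequate.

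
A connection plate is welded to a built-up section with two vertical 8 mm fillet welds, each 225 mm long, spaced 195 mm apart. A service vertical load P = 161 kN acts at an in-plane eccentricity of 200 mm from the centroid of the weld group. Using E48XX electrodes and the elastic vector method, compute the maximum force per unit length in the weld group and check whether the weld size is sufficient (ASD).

f_max ≈ 1050 N/mm; NOT adequate

E48XX → F_EXX = 480 MPa.
Total weld length L_w = 450 mm. Treat welds as unit-width lines.
Polar moment about centroid: J = 2[d³/12 + d(b/2)²] = 2[225³/12 + 225×97.5²] = 6176000 mm³.
Direct shear f_v = P/L_w = 161×10³ / 450 = 357.8 N/mm (vertical).
Torsion M = P·e = 161×10³ × 200 = 32200000 N·mm.
Critical point at (x, y) = (97.5, 112.5) from centroid. f_tx = M·y/J = 586.5 N/mm; f_ty = M·x/J = 508.3 N/mm.
Resultant f_max = √[f_tx² + (f_v + f_ty)²] = √[586.5² + (357.8 + 508.3)²] = 1046 N/mm.
Capacity per unit length: r_n/Ω = (1/2.0) × 0.6 × 480 × (0.707 × 8) = 814.5 N/mm.
1046 > 814.5 → NOT adequate.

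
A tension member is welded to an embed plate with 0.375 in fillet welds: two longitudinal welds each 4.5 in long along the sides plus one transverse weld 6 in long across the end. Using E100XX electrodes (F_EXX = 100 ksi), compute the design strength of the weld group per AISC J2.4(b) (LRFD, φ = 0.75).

φR_n ≈ 199 kips

t_e = 0.707 × 0.375 = 0.2651 in.
R_nwl = 0.6 × 100 × 0.2651 × 9 = 143.2 kips (longitudinal, 2 welds).
R_nwt = 0.6 × 100 × 0.2651 × 6 = 95.45 kips (transverse, base value).
(i) R_nwl + R_nwt = 238.6 kips; (ii) 0.85 R_nwl + 1.5 R_nwt = 264.9 kips.
R_n = max = 264.9 kips [governs: (ii)]; φR_n = 198.6 kips.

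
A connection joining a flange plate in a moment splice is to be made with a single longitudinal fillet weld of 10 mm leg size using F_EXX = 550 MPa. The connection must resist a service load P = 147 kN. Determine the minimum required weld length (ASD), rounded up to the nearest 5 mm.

L = 130 mm

Throat t_e = 0.707 × 10 = 7.07 mm.
r_n/Ω = (0.6 × 550 × 7.07) / 2.0 = 1167 N/mm = 1.167 kN/mm.
L_req = P / (r_n/Ω) = 147 / 1.167 = 126 mm total.
Round up → use L = 130 mm.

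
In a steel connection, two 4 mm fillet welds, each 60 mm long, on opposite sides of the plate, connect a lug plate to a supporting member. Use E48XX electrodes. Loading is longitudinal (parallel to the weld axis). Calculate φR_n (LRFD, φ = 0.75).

φR_n ≈ 73.3 kN

E48XX → F_EXX = 480 MPa.
Effective throat t_e = 0.707 × 4 = 2.828 mm.
Total length L = 120 mm; A_we = 2.828 × 120 = 339.4 mm².
F_nw = 0.6 F_EXX = 0.6 × 480 = 288 MPa.
φR_n = 0.75 × 288 × 339.4 × 10⁻³ = 73.3 kN.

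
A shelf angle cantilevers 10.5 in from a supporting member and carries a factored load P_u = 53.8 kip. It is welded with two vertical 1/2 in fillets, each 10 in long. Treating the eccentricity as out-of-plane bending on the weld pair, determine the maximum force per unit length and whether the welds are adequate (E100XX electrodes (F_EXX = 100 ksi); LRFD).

f_max ≈ 17.2 kip/in; NOT adequate

L_w = 2 × 10 = 20 in; section modulus (unit throat) S = 2 × L²/6 = 33.33 in².
Direct shear f_v = P/L_w = 53.8/20 = 2.69 kip/in.
Moment M = P × e = 53.8 × 10.5 = 564.9 kip·in; bending f_b = M/S = 16.95 kip/in.
f_max = √(f_v² + f_b²) = √(2.69² + 16.95²) = 17.16 kip/in.
φr_n = 0.75 × 0.6 × 100 × (0.707 × 0.5) = 15.91 kip/in → NOT adequate.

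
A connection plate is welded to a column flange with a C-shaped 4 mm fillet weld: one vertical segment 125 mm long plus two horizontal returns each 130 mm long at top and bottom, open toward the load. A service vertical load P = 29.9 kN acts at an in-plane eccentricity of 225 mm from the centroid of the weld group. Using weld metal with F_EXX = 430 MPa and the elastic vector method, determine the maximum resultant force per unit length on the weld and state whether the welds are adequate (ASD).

Total weld length L_w = 385 mm. Treat welds as unit-width lines.
Centroid: x̄ = 2×130×65 / 385 = 43.9 mm from the vertical weld.
Polar moment about centroid: J = I_x + I_y = [125³/12 + 2×130×62.5²] + [125×43.9² + 2(130³/12 + 130×21.1²)] = 1901000 mm³.
Direct shear f_v = P/L_w = 29.9×10³ / 385 = 77.66 N/mm (vertical).
Torsion M = P·e = 29.9×10³ × 225 = 6727500 N·mm.
Critical point at (x, y) = (86.1, 62.5) from centroid. f_tx = M·y/J = 221.2 N/mm; f_ty = M·x/J = 304.7 N/mm.
Resultant f_max = √[f_tx² + (f_v + f_ty)²] = √[221.2² + (77.66 + 304.7)²] = 441.7 N/mm.
Capacity per unit length: r_n/Ω = (1/2.0) × 0.6 × 430 × (0.707 × 4) = 364.8 N/mm.
441.7 > 364.8 → NOT adequate.

f_max ≈ 442 N/mm; NOT adequate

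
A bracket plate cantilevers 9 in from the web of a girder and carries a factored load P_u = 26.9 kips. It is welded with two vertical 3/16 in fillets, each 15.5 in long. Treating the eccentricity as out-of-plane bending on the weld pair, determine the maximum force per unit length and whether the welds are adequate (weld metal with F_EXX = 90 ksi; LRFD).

f_max ≈ 3.15 kip/in; adequate

L_w = 2 × 15.5 = 31 in; section modulus (unit throat) S = 2 × L²/6 = 80.08 in².
Direct shear f_v = P/L_w = 26.9/31 = 0.8677 kip/in.
Moment M = P × e = 26.9 × 9 = 242.1 kip·in; bending f_b = M/S = 3.023 kip/in.
f_max = √(f_v² + f_b²) = √(0.8677² + 3.023²) = 3.145 kip/in.
φr_n = 0.75 × 0.6 × 90 × (0.707 × 0.1875) = 5.369 kip/in → adequate.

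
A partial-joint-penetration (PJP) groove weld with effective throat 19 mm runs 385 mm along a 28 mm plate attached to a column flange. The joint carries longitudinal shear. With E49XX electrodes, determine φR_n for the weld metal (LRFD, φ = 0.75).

φR_n ≈ 1610 kN

E49XX → F_EXX = 490 MPa.
Effective throat (given) t_e = 19 mm.
A_we = 19 × 385 = 7315 mm².
F_nw = 0.6 F_EXX = 294 MPa.
φR_n = 0.75 × 294 × 7315 × 10⁻³ = 1613 kN.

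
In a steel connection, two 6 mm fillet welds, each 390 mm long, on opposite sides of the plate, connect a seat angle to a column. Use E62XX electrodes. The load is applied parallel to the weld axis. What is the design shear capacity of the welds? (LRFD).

φR_n ≈ 923 kN

E62XX → F_EXX = 620 MPa.
Effective throat t_e = 0.707 × 6 = 4.242 mm.
Total length L = 780 mm; A_we = 4.242 × 780 = 3309 mm².
F_nw = 0.6 F_EXX = 0.6 × 620 = 372 MPa.
φR_n = 0.75 × 372 × 3309 × 10⁻³ = 923.1 kN.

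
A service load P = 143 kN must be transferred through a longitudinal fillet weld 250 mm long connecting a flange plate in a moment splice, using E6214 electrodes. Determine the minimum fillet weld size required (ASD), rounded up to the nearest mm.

E62XX → F_EXX = 620 MPa.
Total weld length L = 250 mm.
Required throat t_e = P × Ω / (0.6 F_EXX × L) = 143 × 2.0 / (0.6 × 620 × 250 × 10⁻³) = 3.075 mm.
Required leg w = t_e / 0.707 = 4.35 mm → use 5 mm.

w = 5 mm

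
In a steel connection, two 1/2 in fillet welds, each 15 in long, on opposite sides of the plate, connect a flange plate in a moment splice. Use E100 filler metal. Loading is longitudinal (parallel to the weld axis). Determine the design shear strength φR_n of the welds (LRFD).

E100XX → F_EXX = 100 ksi.
Effective throat t_e = 0.707 × 0.5 = 0.3535 in.
Total length L = 30 in; A_we = 0.3535 × 30 = 10.6 in².
F_nw = 0.6 F_EXX = 0.6 × 100 = 60 ksi.
φR_n = 0.75 × 60 × 10.6 = 477.2 kip.

φR_n ≈ 477 kip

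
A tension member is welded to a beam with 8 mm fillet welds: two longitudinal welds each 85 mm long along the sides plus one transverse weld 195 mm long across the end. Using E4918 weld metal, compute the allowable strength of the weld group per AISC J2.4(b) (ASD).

E49XX → F_EXX = 490 MPa.
t_e = 0.707 × 8 = 5.656 mm.
R_nwl = 0.6 × 490 × 5.656 × 170 × 10⁻³ = 282.7 kN (longitudinal, 2 welds).
R_nwt = 0.6 × 490 × 5.656 × 195 × 10⁻³ = 324.3 kN (transverse, base value).
(i) R_nwl + R_nwt = 606.9 kN; (ii) 0.85 R_nwl + 1.5 R_nwt = 726.7 kN.
R_n = max = 726.7 kN [governs: (ii)]; R_n/Ω = 363.3 kN.

R_n/Ω ≈ 363 kN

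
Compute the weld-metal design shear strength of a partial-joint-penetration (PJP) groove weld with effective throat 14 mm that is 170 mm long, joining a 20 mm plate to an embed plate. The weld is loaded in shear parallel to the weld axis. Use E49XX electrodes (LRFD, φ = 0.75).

E49XX → F_EXX = 490 MPa.
Effective throat (given) t_e = 14 mm.
A_we = 14 × 170 = 2380 mm².
F_nw = 0.6 F_EXX = 294 MPa.
φR_n = 0.75 × 294 × 2380 × 10⁻³ = 524.8 kN.

φR_n ≈ 525 kN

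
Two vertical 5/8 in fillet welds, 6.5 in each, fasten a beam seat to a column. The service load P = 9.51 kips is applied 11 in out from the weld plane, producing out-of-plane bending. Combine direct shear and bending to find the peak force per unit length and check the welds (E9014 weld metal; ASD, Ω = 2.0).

f_max ≈ 7.46 kip/in; adequate

E90XX → F_EXX = 90 ksi.
L_w = 2 × 6.5 = 13 in; section modulus (unit throat) S = 2 × L²/6 = 14.08 in².
Direct shear f_v = P/L_w = 9.51/13 = 0.7315 kip/in.
Moment M = P × e = 9.51 × 11 = 104.61 kip·in; bending f_b = M/S = 7.428 kip/in.
f_max = √(f_v² + f_b²) = √(0.7315² + 7.428²) = 7.464 kip/in.
r_n/Ω = (1/2.0) × 0.6 × 90 × (0.707 × 0.625) = 11.93 kip/in → adequate.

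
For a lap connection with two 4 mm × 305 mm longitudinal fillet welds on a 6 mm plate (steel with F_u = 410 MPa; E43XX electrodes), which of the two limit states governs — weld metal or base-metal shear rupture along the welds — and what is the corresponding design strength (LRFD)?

φR_n ≈ 334 kN (weld metal governs)

E43XX → F_EXX = 430 MPa.
t_e = 0.707 × 4 = 2.828 mm; L = 610 mm.
Weld metal: φR_n = 0.75 × 0.6 × 430 × 2.828 × 610 × 10⁻³ = 333.8 kN.
Base metal (shear rupture): φR_n = 0.75 × 0.6 × 410 × 6 × 610 × 10⁻³ = 675.3 kN.
Governing: weld metal.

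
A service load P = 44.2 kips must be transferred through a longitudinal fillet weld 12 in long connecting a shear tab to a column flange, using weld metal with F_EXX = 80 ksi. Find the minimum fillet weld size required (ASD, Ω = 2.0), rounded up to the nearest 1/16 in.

w = 1/4 in

Total weld length L = 12 in.
Required throat t_e = P × Ω / (0.6 F_EXX × L) = 44.2 × 2.0 / (0.6 × 80 × 12) = 0.1535 in.
Required leg w = t_e / 0.707 = 0.2171 in → use 1/4 in.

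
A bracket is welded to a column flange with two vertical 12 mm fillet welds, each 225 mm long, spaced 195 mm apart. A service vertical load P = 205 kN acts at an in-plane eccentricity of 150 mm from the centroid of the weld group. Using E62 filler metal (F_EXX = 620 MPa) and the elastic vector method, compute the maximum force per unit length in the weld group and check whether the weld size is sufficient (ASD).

f_max ≈ 1100 N/mm; adequate

Total weld length L_w = 450 mm. Treat welds as unit-width lines.
Polar moment about centroid: J = 2[d³/12 + d(b/2)²] = 2[225³/12 + 225×97.5²] = 6176000 mm³.
Direct shear f_v = P/L_w = 205×10³ / 450 = 455.6 N/mm (vertical).
Torsion M = P·e = 205×10³ × 150 = 30750000 N·mm.
Critical point at (x, y) = (97.5, 112.5) from centroid. f_tx = M·y/J = 560.1 N/mm; f_ty = M·x/J = 485.4 N/mm.
Resultant f_max = √[f_tx² + (f_v + f_ty)²] = √[560.1² + (455.6 + 485.4)²] = 1095 N/mm.
Capacity per unit length: r_n/Ω = (1/2.0) × 0.6 × 620 × (0.707 × 12) = 1578 N/mm.
1095 ≤ 1578 → adequate.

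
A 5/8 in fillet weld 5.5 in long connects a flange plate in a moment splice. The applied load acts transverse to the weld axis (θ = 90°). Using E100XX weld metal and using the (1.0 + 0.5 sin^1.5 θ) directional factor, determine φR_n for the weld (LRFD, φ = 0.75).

φR_n ≈ 164 kip

E100XX → F_EXX = 100 ksi.
t_e = 0.707 × 0.625 = 0.4419 in; A_we = 0.4419 × 5.5 = 2.43 in².
Directional factor: 1.0 + 0.5 sin^1.5(90°) = 1.5.
F_nw = 0.6 × 100 × 1.5 = 90 ksi.
φR_n = 0.75 × 90 × 2.43 = 164 kip.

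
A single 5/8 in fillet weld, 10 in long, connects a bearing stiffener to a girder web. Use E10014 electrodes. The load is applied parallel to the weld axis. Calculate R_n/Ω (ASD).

R_n/Ω ≈ 133 kip

E100XX → F_EXX = 100 ksi.
Effective throat t_e = 0.707 × 0.625 = 0.4419 in.
Total length L = 10 in; A_we = 0.4419 × 10 = 4.419 in².
F_nw = 0.6 F_EXX = 0.6 × 100 = 60 ksi.
R_n = 60 × 4.419 = 265.1 kip; R_n/Ω = 265.1/2.0 = 132.6 kip.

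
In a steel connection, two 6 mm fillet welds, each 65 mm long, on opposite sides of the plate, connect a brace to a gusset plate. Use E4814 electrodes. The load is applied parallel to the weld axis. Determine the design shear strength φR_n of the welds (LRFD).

E48XX → F_EXX = 480 MPa.
Effective throat t_e = 0.707 × 6 = 4.242 mm.
Total length L = 130 mm; A_we = 4.242 × 130 = 551.5 mm².
F_nw = 0.6 F_EXX = 0.6 × 480 = 288 MPa.
φR_n = 0.75 × 288 × 551.5 × 10⁻³ = 119.1 kN.

φR_n ≈ 119 kN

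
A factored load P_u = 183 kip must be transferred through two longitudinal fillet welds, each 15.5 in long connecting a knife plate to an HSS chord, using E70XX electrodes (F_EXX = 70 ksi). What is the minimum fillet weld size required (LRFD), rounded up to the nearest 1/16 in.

w = 5/16 in

Total weld length L = 31 in.
Required throat t_e = P_u / (φ × 0.6 F_EXX × L) = 183 / (0.75 × 0.6 × 70 × 31) = 0.1874 in.
Required leg w = t_e / 0.707 = 0.2651 in → use 5/16 in.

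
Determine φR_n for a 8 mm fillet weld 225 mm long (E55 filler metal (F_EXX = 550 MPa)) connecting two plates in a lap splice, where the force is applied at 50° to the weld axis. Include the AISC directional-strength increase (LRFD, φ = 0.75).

t_e = 0.707 × 8 = 5.656 mm; A_we = 5.656 × 225 = 1273 mm².
Directional factor: 1.0 + 0.5 sin^1.5(50°) = 1.335.
F_nw = 0.6 × 550 × 1.335 = 440.6 MPa.
φR_n = 0.75 × 440.6 × 1273 × 10⁻³ = 420.6 kN.

φR_n ≈ 421 kN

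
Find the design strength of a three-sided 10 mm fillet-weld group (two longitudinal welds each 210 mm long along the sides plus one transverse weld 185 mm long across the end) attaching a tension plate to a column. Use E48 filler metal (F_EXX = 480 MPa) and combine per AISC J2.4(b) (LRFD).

φR_n ≈ 969 kN

t_e = 0.707 × 10 = 7.07 mm.
R_nwl = 0.6 × 480 × 7.07 × 420 × 10⁻³ = 855.2 kN (longitudinal, 2 welds).
R_nwt = 0.6 × 480 × 7.07 × 185 × 10⁻³ = 376.7 kN (transverse, base value).
(i) R_nwl + R_nwt = 1232 kN; (ii) 0.85 R_nwl + 1.5 R_nwt = 1292 kN.
R_n = max = 1292 kN [governs: (ii)]; φR_n = 969 kN.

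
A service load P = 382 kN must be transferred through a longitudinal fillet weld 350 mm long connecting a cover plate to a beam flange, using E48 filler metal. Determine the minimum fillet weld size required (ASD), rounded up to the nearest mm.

E48XX → F_EXX = 480 MPa.
Total weld length L = 350 mm.
Required throat t_e = P × Ω / (0.6 F_EXX × L) = 382 × 2.0 / (0.6 × 480 × 350 × 10⁻³) = 7.579 mm.
Required leg w = t_e / 0.707 = 10.72 mm → use 11 mm.

w = 11 mm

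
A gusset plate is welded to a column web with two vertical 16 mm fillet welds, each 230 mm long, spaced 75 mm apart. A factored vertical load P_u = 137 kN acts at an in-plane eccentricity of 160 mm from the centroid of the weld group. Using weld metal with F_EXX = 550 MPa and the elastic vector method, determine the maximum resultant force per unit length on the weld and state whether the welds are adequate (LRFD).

Total weld length L_w = 460 mm. Treat welds as unit-width lines.
Polar moment about centroid: J = 2[d³/12 + d(b/2)²] = 2[230³/12 + 230×37.5²] = 2675000 mm³.
Direct shear f_v = P/L_w = 137×10³ / 460 = 297.8 N/mm (vertical).
Torsion M = P·e = 137×10³ × 160 = 21920000 N·mm.
Critical point at (x, y) = (37.5, 115) from centroid. f_tx = M·y/J = 942.5 N/mm; f_ty = M·x/J = 307.3 N/mm.
Resultant f_max = √[f_tx² + (f_v + f_ty)²] = √[942.5² + (297.8 + 307.3)²] = 1120 N/mm.
Capacity per unit length: φr_n = 0.75 × 0.6 × 550 × (0.707 × 16) = 2800 N/mm.
1120 ≤ 2800 → adequate.

f_max ≈ 1120 N/mm; adequate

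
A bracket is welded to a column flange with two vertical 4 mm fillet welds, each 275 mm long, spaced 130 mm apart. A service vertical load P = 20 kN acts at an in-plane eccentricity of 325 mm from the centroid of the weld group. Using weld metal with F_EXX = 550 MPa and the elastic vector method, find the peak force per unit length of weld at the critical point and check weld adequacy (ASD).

Total weld length L_w = 550 mm. Treat welds as unit-width lines.
Polar moment about centroid: J = 2[d³/12 + d(b/2)²] = 2[275³/12 + 275×65²] = 5790000 mm³.
Direct shear f_v = P/L_w = 20×10³ / 550 = 36.36 N/mm (vertical).
Torsion M = P·e = 20×10³ × 325 = 6500000 N·mm.
Critical point at (x, y) = (65, 137.5) from centroid. f_tx = M·y/J = 154.4 N/mm; f_ty = M·x/J = 72.97 N/mm.
Resultant f_max = √[f_tx² + (f_v + f_ty)²] = √[154.4² + (36.36 + 72.97)²] = 189.2 N/mm.
Capacity per unit length: r_n/Ω = (1/2.0) × 0.6 × 550 × (0.707 × 4) = 466.6 N/mm.
189.2 ≤ 466.6 → adequate.

f_max ≈ 189 N/mm; adequate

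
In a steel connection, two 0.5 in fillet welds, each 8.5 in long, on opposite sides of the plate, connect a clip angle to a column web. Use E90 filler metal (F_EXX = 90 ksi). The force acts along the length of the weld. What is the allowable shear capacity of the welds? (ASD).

Effective throat t_e = 0.707 × 0.5 = 0.3535 in.
Total length L = 17 in; A_we = 0.3535 × 17 = 6.01 in².
F_nw = 0.6 F_EXX = 0.6 × 90 = 54 ksi.
R_n = 54 × 6.01 = 324.5 kip; R_n/Ω = 324.5/2.0 = 162.3 kip.

R_n/Ω ≈ 162 kip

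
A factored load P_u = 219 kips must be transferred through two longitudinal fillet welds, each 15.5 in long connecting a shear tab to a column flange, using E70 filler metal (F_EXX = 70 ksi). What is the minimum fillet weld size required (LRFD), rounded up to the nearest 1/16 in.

w = 3/8 in

Total weld length L = 31 in.
Required throat t_e = P_u / (φ × 0.6 F_EXX × L) = 219 / (0.75 × 0.6 × 70 × 31) = 0.2243 in.
Required leg w = t_e / 0.707 = 0.3172 in → use 3/8 in.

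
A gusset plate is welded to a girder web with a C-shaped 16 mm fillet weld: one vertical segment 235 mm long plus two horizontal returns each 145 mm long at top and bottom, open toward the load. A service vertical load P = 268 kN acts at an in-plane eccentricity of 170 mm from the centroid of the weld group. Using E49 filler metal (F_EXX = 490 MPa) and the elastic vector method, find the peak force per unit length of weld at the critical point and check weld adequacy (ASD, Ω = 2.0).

Total weld length L_w = 525 mm. Treat welds as unit-width lines.
Centroid: x̄ = 2×145×72.5 / 525 = 40.05 mm from the vertical weld.
Polar moment about centroid: J = I_x + I_y = [235³/12 + 2×145×117.5²] + [235×40.05² + 2(145³/12 + 145×32.45²)] = 6276000 mm³.
Direct shear f_v = P/L_w = 268×10³ / 525 = 510.5 N/mm (vertical).
Torsion M = P·e = 268×10³ × 170 = 45560000 N·mm.
Critical point at (x, y) = (105, 117.5) from centroid. f_tx = M·y/J = 853 N/mm; f_ty = M·x/J = 761.9 N/mm.
Resultant f_max = √[f_tx² + (f_v + f_ty)²] = √[853² + (510.5 + 761.9)²] = 1532 N/mm.
Capacity per unit length: r_n/Ω = (1/2.0) × 0.6 × 490 × (0.707 × 16) = 1663 N/mm.
1532 ≤ 1663 → adequate.

f_max ≈ 1530 N/mm; adequate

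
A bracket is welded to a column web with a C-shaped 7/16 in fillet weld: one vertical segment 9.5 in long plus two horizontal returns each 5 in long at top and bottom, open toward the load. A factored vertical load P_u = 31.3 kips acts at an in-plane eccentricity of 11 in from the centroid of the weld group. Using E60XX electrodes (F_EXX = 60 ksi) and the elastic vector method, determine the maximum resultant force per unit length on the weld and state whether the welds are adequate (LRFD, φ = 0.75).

f_max ≈ 7.07 kip/in; adequate

Total weld length L_w = 19.5 in. Treat welds as unit-width lines.
Centroid: x̄ = 2×5×2.5 / 19.5 = 1.282 in from the vertical weld.
Polar moment about centroid: J = I_x + I_y = [9.5³/12 + 2×5×4.75²] + [9.5×1.282² + 2(5³/12 + 5×1.218²)] = 348.4 in³.
Direct shear f_v = P/L_w = 31.3 / 19.5 = 1.605 kip/in (vertical).
Torsion M = P·e = 31.3 × 11 = 344.3 kip·in.
Critical point at (x, y) = (3.718, 4.75) from centroid. f_tx = M·y/J = 4.695 kip/in; f_ty = M·x/J = 3.675 kip/in.
Resultant f_max = √[f_tx² + (f_v + f_ty)²] = √[4.695² + (1.605 + 3.675)²] = 7.065 kip/in.
Capacity per unit length: φr_n = 0.75 × 0.6 × 60 × (0.707 × 0.4375) = 8.351 kip/in.
7.065 ≤ 8.351 → adequate.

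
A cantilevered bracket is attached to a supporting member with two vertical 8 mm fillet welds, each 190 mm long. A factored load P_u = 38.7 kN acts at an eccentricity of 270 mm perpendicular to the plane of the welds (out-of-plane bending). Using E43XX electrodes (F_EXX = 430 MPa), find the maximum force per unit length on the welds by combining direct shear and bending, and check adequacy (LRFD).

f_max ≈ 874 N/mm; adequate

L_w = 2 × 190 = 380 mm; section modulus (unit throat) S = 2 × L²/6 = 12030 mm².
Direct shear f_v = P/L_w = 38.7×10³/380 = 101.8 N/mm.
Moment M = P × e = 38.7×10³ × 270 = 10449000 N·mm; bending f_b = M/S = 868.3 N/mm.
f_max = √(f_v² + f_b²) = √(101.8² + 868.3²) = 874.3 N/mm.
φr_n = 0.75 × 0.6 × 430 × (0.707 × 8) = 1094 N/mm → adequate.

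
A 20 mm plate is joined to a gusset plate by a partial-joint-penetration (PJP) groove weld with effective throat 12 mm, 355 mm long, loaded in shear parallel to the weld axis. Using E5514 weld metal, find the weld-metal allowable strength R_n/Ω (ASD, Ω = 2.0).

E55XX → F_EXX = 550 MPa.
Effective throat (given) t_e = 12 mm.
A_we = 12 × 355 = 4260 mm².
F_nw = 0.6 F_EXX = 330 MPa.
R_n/Ω = (330 × 4260) / 2.0 × 10⁻³ = 702.9 kN.

R_n/Ω ≈ 703 kN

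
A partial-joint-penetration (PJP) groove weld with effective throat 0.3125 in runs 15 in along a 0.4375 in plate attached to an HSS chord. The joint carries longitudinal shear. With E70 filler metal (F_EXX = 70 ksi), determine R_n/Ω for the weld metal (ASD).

Effective throat (given) t_e = 0.3125 in.
A_we = 0.3125 × 15 = 4.688 in².
F_nw = 0.6 F_EXX = 42 ksi.
R_n/Ω = (42 × 4.688) / 2.0 = 98.44 kip.

R_n/Ω ≈ 98.4 kip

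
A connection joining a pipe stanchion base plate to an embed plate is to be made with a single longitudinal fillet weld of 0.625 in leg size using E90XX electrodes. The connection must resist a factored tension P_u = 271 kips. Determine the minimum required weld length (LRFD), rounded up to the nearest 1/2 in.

L = 15.5 in

E90XX → F_EXX = 90 ksi.
Throat t_e = 0.707 × 0.625 = 0.4419 in.
φr_n = 0.75 × 0.6 × 90 × 0.4419 = 17.9 kips/in.
L_req = P_u / φr_n = 271 / 17.9 = 15.14 in total.
Round up → use L = 15.5 in.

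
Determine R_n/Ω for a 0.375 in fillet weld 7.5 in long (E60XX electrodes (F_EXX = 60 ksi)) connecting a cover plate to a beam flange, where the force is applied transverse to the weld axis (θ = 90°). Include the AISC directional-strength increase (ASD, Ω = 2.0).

R_n/Ω ≈ 53.7 kips

t_e = 0.707 × 0.375 = 0.2651 in; A_we = 0.2651 × 7.5 = 1.988 in².
Directional factor: 1.0 + 0.5 sin^1.5(90°) = 1.5.
F_nw = 0.6 × 60 × 1.5 = 54 ksi.
R_n/Ω = (54 × 1.988) / 2.0 = 53.69 kips.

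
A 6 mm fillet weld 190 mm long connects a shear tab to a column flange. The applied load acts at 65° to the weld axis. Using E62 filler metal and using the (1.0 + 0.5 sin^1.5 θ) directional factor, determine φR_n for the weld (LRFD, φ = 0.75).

E62XX → F_EXX = 620 MPa.
t_e = 0.707 × 6 = 4.242 mm; A_we = 4.242 × 190 = 806 mm².
Directional factor: 1.0 + 0.5 sin^1.5(65°) = 1.431.
F_nw = 0.6 × 620 × 1.431 = 532.5 MPa.
φR_n = 0.75 × 532.5 × 806 × 10⁻³ = 321.9 kN.

φR_n ≈ 322 kN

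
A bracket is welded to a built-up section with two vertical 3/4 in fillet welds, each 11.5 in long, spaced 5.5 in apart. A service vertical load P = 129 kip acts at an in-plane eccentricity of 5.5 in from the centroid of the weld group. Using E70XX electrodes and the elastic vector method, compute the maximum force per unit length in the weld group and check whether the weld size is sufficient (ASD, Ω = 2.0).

E70XX → F_EXX = 70 ksi.
Total weld length L_w = 23 in. Treat welds as unit-width lines.
Polar moment about centroid: J = 2[d³/12 + d(b/2)²] = 2[11.5³/12 + 11.5×2.75²] = 427.4 in³.
Direct shear f_v = P/L_w = 129 / 23 = 5.609 kip/in (vertical).
Torsion M = P·e = 129 × 5.5 = 709.5 kip·in.
Critical point at (x, y) = (2.75, 5.75) from centroid. f_tx = M·y/J = 9.545 kip/in; f_ty = M·x/J = 4.565 kip/in.
Resultant f_max = √[f_tx² + (f_v + f_ty)²] = √[9.545² + (5.609 + 4.565)²] = 13.95 kip/in.
Capacity per unit length: r_n/Ω = (1/2.0) × 0.6 × 70 × (0.707 × 0.75) = 11.14 kip/in.
13.95 > 11.14 → NOT adequate.

f_max ≈ 14 kip/in; NOT adequate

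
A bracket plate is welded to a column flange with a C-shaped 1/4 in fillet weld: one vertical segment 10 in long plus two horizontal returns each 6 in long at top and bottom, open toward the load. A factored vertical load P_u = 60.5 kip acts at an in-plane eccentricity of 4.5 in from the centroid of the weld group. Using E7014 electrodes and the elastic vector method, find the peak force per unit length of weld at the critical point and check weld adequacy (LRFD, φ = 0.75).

E70XX → F_EXX = 70 ksi.
Total weld length L_w = 22 in. Treat welds as unit-width lines.
Centroid: x̄ = 2×6×3 / 22 = 1.636 in from the vertical weld.
Polar moment about centroid: J = I_x + I_y = [10³/12 + 2×6×5²] + [10×1.636² + 2(6³/12 + 6×1.364²)] = 468.4 in³.
Direct shear f_v = P/L_w = 60.5 / 22 = 2.75 kip/in (vertical).
Torsion M = P·e = 60.5 × 4.5 = 272.25 kip·in.
Critical point at (x, y) = (4.364, 5) from centroid. f_tx = M·y/J = 2.906 kip/in; f_ty = M·x/J = 2.536 kip/in.
Resultant f_max = √[f_tx² + (f_v + f_ty)²] = √[2.906² + (2.75 + 2.536)²] = 6.032 kip/in.
Capacity per unit length: φr_n = 0.75 × 0.6 × 70 × (0.707 × 0.25) = 5.568 kip/in.
6.032 > 5.568 → NOT adequate.

f_max ≈ 6.03 kip/in; NOT adequate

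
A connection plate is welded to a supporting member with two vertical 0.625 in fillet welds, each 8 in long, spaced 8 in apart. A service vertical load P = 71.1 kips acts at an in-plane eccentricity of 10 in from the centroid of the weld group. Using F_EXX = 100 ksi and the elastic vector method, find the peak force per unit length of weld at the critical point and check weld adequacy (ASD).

Total weld length L_w = 16 in. Treat welds as unit-width lines.
Polar moment about centroid: J = 2[d³/12 + d(b/2)²] = 2[8³/12 + 8×4²] = 341.3 in³.
Direct shear f_v = P/L_w = 71.1 / 16 = 4.444 kip/in (vertical).
Torsion M = P·e = 71.1 × 10 = 711 kip·in.
Critical point at (x, y) = (4, 4) from centroid. f_tx = M·y/J = 8.332 kip/in; f_ty = M·x/J = 8.332 kip/in.
Resultant f_max = √[f_tx² + (f_v + f_ty)²] = √[8.332² + (4.444 + 8.332)²] = 15.25 kip/in.
Capacity per unit length: r_n/Ω = (1/2.0) × 0.6 × 100 × (0.707 × 0.625) = 13.26 kip/in.
15.25 > 13.26 → NOT adequate.

f_max ≈ 15.3 kip/in; NOT adequate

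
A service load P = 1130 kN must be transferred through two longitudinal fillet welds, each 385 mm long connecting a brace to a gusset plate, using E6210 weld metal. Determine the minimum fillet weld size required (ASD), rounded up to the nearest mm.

w = 12 mm

E62XX → F_EXX = 620 MPa.
Total weld length L = 770 mm.
Required throat t_e = P × Ω / (0.6 F_EXX × L) = 1130 × 2.0 / (0.6 × 620 × 770 × 10⁻³) = 7.89 mm.
Required leg w = t_e / 0.707 = 11.16 mm → use 12 mm.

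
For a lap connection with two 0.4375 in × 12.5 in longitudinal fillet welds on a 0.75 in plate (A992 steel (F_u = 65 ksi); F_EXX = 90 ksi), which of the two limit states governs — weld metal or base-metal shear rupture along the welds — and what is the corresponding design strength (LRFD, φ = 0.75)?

φR_n ≈ 313 kip (weld metal governs)

t_e = 0.707 × 0.4375 = 0.3093 in; L = 25 in.
Weld metal: φR_n = 0.75 × 0.6 × 90 × 0.3093 × 25 = 313.2 kip.
Base metal (shear rupture): φR_n = 0.75 × 0.6 × 65 × 0.75 × 25 = 548.4 kip.
Governing: weld metal.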